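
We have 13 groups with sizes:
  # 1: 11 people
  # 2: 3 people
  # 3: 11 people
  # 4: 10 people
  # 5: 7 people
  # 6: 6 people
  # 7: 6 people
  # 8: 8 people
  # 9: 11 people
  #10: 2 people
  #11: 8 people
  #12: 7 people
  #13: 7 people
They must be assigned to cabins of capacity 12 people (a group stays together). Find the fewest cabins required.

Total = 11 + 11 + 11 + 10 + 8 + 8 + 7 + 7 + 7 + 6 + 6 + 3 + 2 = 97 people.
Lower bound: ⌈97/12⌉ = 9 cabins.
A packing using 10 cabins:
  cabin 1: 11 = 11
  cabin 2: 11 = 11
  cabin 3: 11 = 11
  cabin 4: 10 + 2 = 12
  cabin 5: 8 + 3 = 11
  cabin 6: 8 = 8
  cabin 7: 7 = 7
  cabin 8: 7 = 7
  cabin 9: 7 = 7
  cabin 10: 6 + 6 = 12
No arrangement into 9 cabins stays within capacity, so 10 is optimal.

10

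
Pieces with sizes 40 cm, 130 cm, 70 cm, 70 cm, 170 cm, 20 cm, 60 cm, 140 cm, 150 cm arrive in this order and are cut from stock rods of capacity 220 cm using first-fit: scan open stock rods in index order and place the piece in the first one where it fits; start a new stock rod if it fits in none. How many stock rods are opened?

  40 → stock rod 1 (new)  [load 40/220]
  130 → stock rod 1  [load 170/220]
  70 → stock rod 2 (new)  [load 70/220]
  70 → stock rod 2  [load 140/220]
  170 → stock rod 3 (new)  [load 170/220]
  20 → stock rod 1  [load 190/220]
  60 → stock rod 2  [load 200/220]
  140 → stock rod 4 (new)  [load 140/220]
  150 → stock rod 5 (new)  [load 150/220]
5 stock rods opened.

5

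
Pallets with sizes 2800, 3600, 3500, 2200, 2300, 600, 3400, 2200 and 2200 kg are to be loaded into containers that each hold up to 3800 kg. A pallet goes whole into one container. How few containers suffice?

8

Total = 3600 + 3500 + 3400 + 2800 + 2300 + 2200 + 2200 + 2200 + 600 = 22800 kg.
Lower bound: ⌈22800/3800⌉ = 6 containers.
Also, 8 pallets each exceed 1900 kg, and no two of those can share a container, so at least 8 containers are needed.
A packing using 8 containers:
  container 1: 3600 = 3600
  container 2: 3500 = 3500
  container 3: 3400 = 3400
  container 4: 2800 + 600 = 3400
  container 5: 2300 = 2300
  container 6: 2200 = 2200
  container 7: 2200 = 2200
  container 8: 2200 = 2200
This matches the lower bound, so 8 is optimal.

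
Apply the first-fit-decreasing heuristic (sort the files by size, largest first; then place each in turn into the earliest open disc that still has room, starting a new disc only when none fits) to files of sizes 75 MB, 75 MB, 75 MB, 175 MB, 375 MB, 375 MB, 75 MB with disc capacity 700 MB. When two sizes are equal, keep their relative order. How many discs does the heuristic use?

Sorted descending: 375, 375, 175, 75, 75, 75, 75.
  375 → disc 1 (new)  [load 375/700]
  375 → disc 2 (new)  [load 375/700]
  175 → disc 1  [load 550/700]
  75 → disc 1  [load 625/700]
  75 → disc 1  [load 700/700]
  75 → disc 2  [load 450/700]
  75 → disc 2  [load 525/700]
2 discs opened.

2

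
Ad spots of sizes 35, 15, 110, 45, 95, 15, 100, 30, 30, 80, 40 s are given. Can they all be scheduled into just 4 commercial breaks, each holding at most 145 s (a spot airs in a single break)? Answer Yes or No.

Total = 595 s; ⌈595/145⌉ = 5.
At least 5 commercial breaks are required, but only 4 are allowed.

No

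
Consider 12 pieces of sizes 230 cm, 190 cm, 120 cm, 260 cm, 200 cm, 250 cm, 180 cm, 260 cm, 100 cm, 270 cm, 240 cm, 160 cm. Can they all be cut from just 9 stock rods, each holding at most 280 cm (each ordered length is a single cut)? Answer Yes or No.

No

Total = 2460 cm; ⌈2460/280⌉ = 9.
10 pieces each exceed half the capacity and cannot share a stock rod, forcing at least 10 stock rods.
At least 10 stock rods are required, but only 9 are allowed.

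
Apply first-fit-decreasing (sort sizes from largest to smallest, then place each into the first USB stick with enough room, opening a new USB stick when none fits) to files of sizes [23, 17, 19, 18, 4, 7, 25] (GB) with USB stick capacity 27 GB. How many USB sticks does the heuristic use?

Sorted descending: 25, 23, 19, 18, 17, 7, 4.
  25 → USB stick 1 (new)  [load 25/27]
  23 → USB stick 2 (new)  [load 23/27]
  19 → USB stick 3 (new)  [load 19/27]
  18 → USB stick 4 (new)  [load 18/27]
  17 → USB stick 5 (new)  [load 17/27]
  7 → USB stick 3  [load 26/27]
  4 → USB stick 2  [load 27/27]
5 USB sticks opened.

5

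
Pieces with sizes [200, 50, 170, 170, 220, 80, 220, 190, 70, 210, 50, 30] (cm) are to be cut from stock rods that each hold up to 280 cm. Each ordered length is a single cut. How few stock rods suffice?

Total = 220 + 220 + 210 + 200 + 190 + 170 + 170 + 80 + 70 + 50 + 50 + 30 = 1660 cm.
Lower bound: ⌈1660/280⌉ = 6 stock rods.
Also, 7 pieces each exceed 140 cm, and no two of those can share a stock rod, so at least 7 stock rods are needed.
A packing using 7 stock rods:
  stock rod 1: 220 + 50 = 270
  stock rod 2: 220 + 50 = 270
  stock rod 3: 210 + 70 = 280
  stock rod 4: 200 + 80 = 280
  stock rod 5: 190 + 30 = 220
  stock rod 6: 170 = 170
  stock rod 7: 170 = 170
This matches the lower bound, so 7 is optimal.

7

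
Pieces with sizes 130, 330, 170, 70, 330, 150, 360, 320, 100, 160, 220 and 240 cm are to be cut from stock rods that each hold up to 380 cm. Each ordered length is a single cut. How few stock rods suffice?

8

Total = 360 + 330 + 330 + 320 + 240 + 220 + 170 + 160 + 150 + 130 + 100 + 70 = 2580 cm.
Lower bound: ⌈2580/380⌉ = 7 stock rods.
A packing using 8 stock rods:
  stock rod 1: 360 = 360
  stock rod 2: 330 = 330
  stock rod 3: 330 = 330
  stock rod 4: 320 = 320
  stock rod 5: 240 + 130 = 370
  stock rod 6: 220 + 160 = 380
  stock rod 7: 170 + 150 = 320
  stock rod 8: 100 + 70 = 170
No arrangement into 7 stock rods stays within capacity, so 8 is optimal.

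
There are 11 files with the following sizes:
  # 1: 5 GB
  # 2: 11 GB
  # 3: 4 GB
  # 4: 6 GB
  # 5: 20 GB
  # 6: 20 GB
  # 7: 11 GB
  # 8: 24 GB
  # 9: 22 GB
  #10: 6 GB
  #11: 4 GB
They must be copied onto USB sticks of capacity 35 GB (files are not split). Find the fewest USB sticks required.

Total = 24 + 22 + 20 + 20 + 11 + 11 + 6 + 6 + 5 + 4 + 4 = 133 GB.
Lower bound: ⌈133/35⌉ = 4 USB sticks.
A packing using 4 USB sticks:
  USB stick 1: 24 + 11 = 35
  USB stick 2: 22 + 11 = 33
  USB stick 3: 20 + 6 + 6 = 32
  USB stick 4: 20 + 5 + 4 + 4 = 33
This matches the lower bound, so 4 is optimal.

4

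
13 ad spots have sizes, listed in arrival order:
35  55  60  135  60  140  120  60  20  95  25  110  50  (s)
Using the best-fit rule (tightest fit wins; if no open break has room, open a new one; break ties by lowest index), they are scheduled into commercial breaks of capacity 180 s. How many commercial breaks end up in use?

6

  35 → break 1 (new)  [load 35/180]
  55 → break 1  [load 90/180]
  60 → break 1  [load 150/180]
  135 → break 2 (new)  [load 135/180]
  60 → break 3 (new)  [load 60/180]
  140 → break 4 (new)  [load 140/180]
  120 → break 3  [load 180/180]
  60 → break 5 (new)  [load 60/180]
  20 → break 1  [load 170/180]
  95 → break 5  [load 155/180]
  25 → break 5  [load 180/180]
  110 → break 6 (new)  [load 110/180]
  50 → break 6  [load 160/180]
6 commercial breaks opened.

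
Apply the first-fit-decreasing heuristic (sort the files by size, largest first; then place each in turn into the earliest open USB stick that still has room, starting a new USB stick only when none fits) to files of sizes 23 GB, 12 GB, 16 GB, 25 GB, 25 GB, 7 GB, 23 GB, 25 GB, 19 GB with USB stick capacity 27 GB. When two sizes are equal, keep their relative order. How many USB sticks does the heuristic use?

Sorted descending: 25, 25, 25, 23, 23, 19, 16, 12, 7.
  25 → USB stick 1 (new)  [load 25/27]
  25 → USB stick 2 (new)  [load 25/27]
  25 → USB stick 3 (new)  [load 25/27]
  23 → USB stick 4 (new)  [load 23/27]
  23 → USB stick 5 (new)  [load 23/27]
  19 → USB stick 6 (new)  [load 19/27]
  16 → USB stick 7 (new)  [load 16/27]
  12 → USB stick 8 (new)  [load 12/27]
  7 → USB stick 6  [load 26/27]
8 USB sticks opened.

8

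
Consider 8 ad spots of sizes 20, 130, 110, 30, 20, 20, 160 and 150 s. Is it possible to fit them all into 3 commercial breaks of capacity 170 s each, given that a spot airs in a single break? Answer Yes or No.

No

Total = 640 s; ⌈640/170⌉ = 4.
At least 4 commercial breaks are required, but only 3 are allowed.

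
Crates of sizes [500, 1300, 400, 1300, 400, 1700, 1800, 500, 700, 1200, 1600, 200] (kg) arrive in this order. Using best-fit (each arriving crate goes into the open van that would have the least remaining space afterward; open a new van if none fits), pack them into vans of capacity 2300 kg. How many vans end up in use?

6

  500 → van 1 (new)  [load 500/2300]
  1300 → van 1  [load 1800/2300]
  400 → van 1  [load 2200/2300]
  1300 → van 2 (new)  [load 1300/2300]
  400 → van 2  [load 1700/2300]
  1700 → van 3 (new)  [load 1700/2300]
  1800 → van 4 (new)  [load 1800/2300]
  500 → van 4  [load 2300/2300]
  700 → van 5 (new)  [load 700/2300]
  1200 → van 5  [load 1900/2300]
  1600 → van 6 (new)  [load 1600/2300]
  200 → van 5  [load 2100/2300]
6 vans opened.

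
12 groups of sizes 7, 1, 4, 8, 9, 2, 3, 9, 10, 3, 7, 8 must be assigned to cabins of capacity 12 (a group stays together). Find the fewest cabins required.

Total = 10 + 9 + 9 + 8 + 8 + 7 + 7 + 4 + 3 + 3 + 2 + 1 = 71.
Lower bound: ⌈71/12⌉ = 6 cabins.
Also, 7 groups each exceed 6, and no two of those can share a cabin, so at least 7 cabins are needed.
A packing using 7 cabins:
  cabin 1: 10 + 2 = 12
  cabin 2: 9 + 3 = 12
  cabin 3: 9 + 3 = 12
  cabin 4: 8 + 4 = 12
  cabin 5: 8 + 1 = 9
  cabin 6: 7 = 7
  cabin 7: 7 = 7
This matches the lower bound, so 7 is optimal.

7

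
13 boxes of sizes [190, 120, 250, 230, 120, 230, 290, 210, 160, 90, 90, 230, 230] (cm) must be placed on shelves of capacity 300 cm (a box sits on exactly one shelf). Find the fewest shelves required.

Total = 290 + 250 + 230 + 230 + 230 + 230 + 210 + 190 + 160 + 120 + 120 + 90 + 90 = 2440 cm.
Lower bound: ⌈2440/300⌉ = 9 shelves.
A packing using 10 shelves:
  shelf 1: 290 = 290
  shelf 2: 250 = 250
  shelf 3: 230 = 230
  shelf 4: 230 = 230
  shelf 5: 230 = 230
  shelf 6: 230 = 230
  shelf 7: 210 + 90 = 300
  shelf 8: 190 + 90 = 280
  shelf 9: 160 + 120 = 280
  shelf 10: 120 = 120
No arrangement into 9 shelves stays within capacity, so 10 is optimal.

10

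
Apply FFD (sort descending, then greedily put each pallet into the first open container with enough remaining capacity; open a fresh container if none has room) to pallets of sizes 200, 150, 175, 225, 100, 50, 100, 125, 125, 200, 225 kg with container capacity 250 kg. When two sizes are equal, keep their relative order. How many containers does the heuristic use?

8

Sorted descending: 225, 225, 200, 200, 175, 150, 125, 125, 100, 100, 50.
  225 → container 1 (new)  [load 225/250]
  225 → container 2 (new)  [load 225/250]
  200 → container 3 (new)  [load 200/250]
  200 → container 4 (new)  [load 200/250]
  175 → container 5 (new)  [load 175/250]
  150 → container 6 (new)  [load 150/250]
  125 → container 7 (new)  [load 125/250]
  125 → container 7  [load 250/250]
  100 → container 6  [load 250/250]
  100 → container 8 (new)  [load 100/250]
  50 → container 3  [load 250/250]
8 containers opened.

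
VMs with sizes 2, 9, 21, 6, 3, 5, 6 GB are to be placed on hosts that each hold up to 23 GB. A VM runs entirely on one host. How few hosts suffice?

Total = 21 + 9 + 6 + 6 + 5 + 3 + 2 = 52 GB.
Lower bound: ⌈52/23⌉ = 3 hosts.
A packing using 3 hosts:
  host 1: 21 + 2 = 23
  host 2: 9 + 6 + 6 = 21
  host 3: 5 + 3 = 8
This matches the lower bound, so 3 is optimal.

3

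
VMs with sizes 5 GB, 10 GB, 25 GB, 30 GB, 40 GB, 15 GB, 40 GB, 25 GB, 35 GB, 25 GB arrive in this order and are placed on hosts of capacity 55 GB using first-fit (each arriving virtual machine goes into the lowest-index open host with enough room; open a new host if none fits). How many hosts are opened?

6

  5 → host 1 (new)  [load 5/55]
  10 → host 1  [load 15/55]
  25 → host 1  [load 40/55]
  30 → host 2 (new)  [load 30/55]
  40 → host 3 (new)  [load 40/55]
  15 → host 1  [load 55/55]
  40 → host 4 (new)  [load 40/55]
  25 → host 2  [load 55/55]
  35 → host 5 (new)  [load 35/55]
  25 → host 6 (new)  [load 25/55]
6 hosts opened.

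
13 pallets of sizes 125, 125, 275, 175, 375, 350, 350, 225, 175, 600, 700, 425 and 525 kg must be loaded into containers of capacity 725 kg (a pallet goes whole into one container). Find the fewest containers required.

7

Total = 700 + 600 + 525 + 425 + 375 + 350 + 350 + 275 + 225 + 175 + 175 + 125 + 125 = 4425 kg.
Lower bound: ⌈4425/725⌉ = 7 containers.
A packing using 7 containers:
  container 1: 700 = 700
  container 2: 600 + 125 = 725
  container 3: 525 + 175 = 700
  container 4: 425 + 275 = 700
  container 5: 375 + 350 = 725
  container 6: 350 + 225 + 125 = 700
  container 7: 175 = 175
This matches the lower bound, so 7 is optimal.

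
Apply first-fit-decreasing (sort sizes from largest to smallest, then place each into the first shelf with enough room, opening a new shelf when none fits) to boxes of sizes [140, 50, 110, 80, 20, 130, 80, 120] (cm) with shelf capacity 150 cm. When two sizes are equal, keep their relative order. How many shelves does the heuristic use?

Sorted descending: 140, 130, 120, 110, 80, 80, 50, 20.
  140 → shelf 1 (new)  [load 140/150]
  130 → shelf 2 (new)  [load 130/150]
  120 → shelf 3 (new)  [load 120/150]
  110 → shelf 4 (new)  [load 110/150]
  80 → shelf 5 (new)  [load 80/150]
  80 → shelf 6 (new)  [load 80/150]
  50 → shelf 5  [load 130/150]
  20 → shelf 2  [load 150/150]
6 shelves opened.

6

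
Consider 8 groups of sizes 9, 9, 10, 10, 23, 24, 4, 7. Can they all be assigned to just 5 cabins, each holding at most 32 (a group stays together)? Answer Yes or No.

A valid assignment using 4 cabins:
  cabin 1: 24 + 7 = 31
  cabin 2: 23 + 9 = 32
  cabin 3: 10 + 10 + 9 = 29
  cabin 4: 4 = 4
That uses only 4 ≤ 5, so 5 cabins are enough.

Yes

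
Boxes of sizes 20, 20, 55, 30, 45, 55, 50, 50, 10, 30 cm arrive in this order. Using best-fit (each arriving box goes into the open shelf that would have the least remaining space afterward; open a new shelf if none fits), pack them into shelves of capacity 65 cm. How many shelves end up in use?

  20 → shelf 1 (new)  [load 20/65]
  20 → shelf 1  [load 40/65]
  55 → shelf 2 (new)  [load 55/65]
  30 → shelf 3 (new)  [load 30/65]
  45 → shelf 4 (new)  [load 45/65]
  55 → shelf 5 (new)  [load 55/65]
  50 → shelf 6 (new)  [load 50/65]
  50 → shelf 7 (new)  [load 50/65]
  10 → shelf 2  [load 65/65]
  30 → shelf 3  [load 60/65]
7 shelves opened.

7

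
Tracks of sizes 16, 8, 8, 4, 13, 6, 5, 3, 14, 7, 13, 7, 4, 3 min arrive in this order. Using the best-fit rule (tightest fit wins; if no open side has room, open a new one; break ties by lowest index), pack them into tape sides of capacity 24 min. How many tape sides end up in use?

  16 → side 1 (new)  [load 16/24]
  8 → side 1  [load 24/24]
  8 → side 2 (new)  [load 8/24]
  4 → side 2  [load 12/24]
  13 → side 3 (new)  [load 13/24]
  6 → side 3  [load 19/24]
  5 → side 3  [load 24/24]
  3 → side 2  [load 15/24]
  14 → side 4 (new)  [load 14/24]
  7 → side 2  [load 22/24]
  13 → side 5 (new)  [load 13/24]
  7 → side 4  [load 21/24]
  4 → side 5  [load 17/24]
  3 → side 4  [load 24/24]
5 tape sides opened.

5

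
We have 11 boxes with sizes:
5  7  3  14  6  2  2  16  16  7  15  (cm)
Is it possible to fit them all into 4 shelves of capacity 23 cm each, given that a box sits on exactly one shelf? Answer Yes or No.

No

Total = 93 cm; ⌈93/23⌉ = 5.
At least 5 shelves are required, but only 4 are allowed.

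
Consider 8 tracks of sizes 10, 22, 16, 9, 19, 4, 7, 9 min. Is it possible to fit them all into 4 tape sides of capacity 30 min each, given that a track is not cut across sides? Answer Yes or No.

A valid assignment using 4 tape sides:
  side 1: 22 + 7 = 29
  side 2: 19 + 10 = 29
  side 3: 16 + 9 + 4 = 29
  side 4: 9 = 9
Every load is within 30 min, so 4 tape sides suffice.

Yes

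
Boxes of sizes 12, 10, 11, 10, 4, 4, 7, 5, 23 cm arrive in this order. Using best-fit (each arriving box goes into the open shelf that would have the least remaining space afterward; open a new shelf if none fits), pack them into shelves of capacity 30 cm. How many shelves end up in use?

3

  12 → shelf 1 (new)  [load 12/30]
  10 → shelf 1  [load 22/30]
  11 → shelf 2 (new)  [load 11/30]
  10 → shelf 2  [load 21/30]
  4 → shelf 1  [load 26/30]
  4 → shelf 1  [load 30/30]
  7 → shelf 2  [load 28/30]
  5 → shelf 3 (new)  [load 5/30]
  23 → shelf 3  [load 28/30]
3 shelves opened.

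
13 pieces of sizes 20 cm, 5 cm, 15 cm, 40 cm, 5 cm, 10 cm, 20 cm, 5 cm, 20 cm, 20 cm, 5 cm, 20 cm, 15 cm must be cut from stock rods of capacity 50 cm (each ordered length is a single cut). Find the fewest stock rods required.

4

Total = 40 + 20 + 20 + 20 + 20 + 20 + 15 + 15 + 10 + 5 + 5 + 5 + 5 = 200 cm.
Lower bound: ⌈200/50⌉ = 4 stock rods.
A packing using 4 stock rods:
  stock rod 1: 40 + 10 = 50
  stock rod 2: 20 + 20 + 5 + 5 = 50
  stock rod 3: 20 + 20 + 5 + 5 = 50
  stock rod 4: 20 + 15 + 15 = 50
This matches the lower bound, so 4 is optimal.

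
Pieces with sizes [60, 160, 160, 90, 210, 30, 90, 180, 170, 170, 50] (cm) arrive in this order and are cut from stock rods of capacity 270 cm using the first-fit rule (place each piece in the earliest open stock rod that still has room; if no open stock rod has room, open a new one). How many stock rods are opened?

6

  60 → stock rod 1 (new)  [load 60/270]
  160 → stock rod 1  [load 220/270]
  160 → stock rod 2 (new)  [load 160/270]
  90 → stock rod 2  [load 250/270]
  210 → stock rod 3 (new)  [load 210/270]
  30 → stock rod 1  [load 250/270]
  90 → stock rod 4 (new)  [load 90/270]
  180 → stock rod 4  [load 270/270]
  170 → stock rod 5 (new)  [load 170/270]
  170 → stock rod 6 (new)  [load 170/270]
  50 → stock rod 3  [load 260/270]
6 stock rods opened.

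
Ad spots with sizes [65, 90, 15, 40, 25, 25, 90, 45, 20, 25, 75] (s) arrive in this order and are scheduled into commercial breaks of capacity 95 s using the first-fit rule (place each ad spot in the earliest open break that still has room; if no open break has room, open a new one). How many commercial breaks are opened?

  65 → break 1 (new)  [load 65/95]
  90 → break 2 (new)  [load 90/95]
  15 → break 1  [load 80/95]
  40 → break 3 (new)  [load 40/95]
  25 → break 3  [load 65/95]
  25 → break 3  [load 90/95]
  90 → break 4 (new)  [load 90/95]
  45 → break 5 (new)  [load 45/95]
  20 → break 5  [load 65/95]
  25 → break 5  [load 90/95]
  75 → break 6 (new)  [load 75/95]
6 commercial breaks opened.

6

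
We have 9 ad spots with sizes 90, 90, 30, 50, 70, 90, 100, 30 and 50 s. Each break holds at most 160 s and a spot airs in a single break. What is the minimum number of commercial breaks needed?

Total = 100 + 90 + 90 + 90 + 70 + 50 + 50 + 30 + 30 = 600 s.
Lower bound: ⌈600/160⌉ = 4 commercial breaks.
A packing using 4 commercial breaks:
  break 1: 100 + 50 = 150
  break 2: 90 + 70 = 160
  break 3: 90 + 50 = 140
  break 4: 90 + 30 + 30 = 150
This matches the lower bound, so 4 is optimal.

4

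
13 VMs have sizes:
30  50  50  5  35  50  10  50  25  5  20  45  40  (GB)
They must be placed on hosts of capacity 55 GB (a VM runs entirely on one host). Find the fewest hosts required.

8

Total = 50 + 50 + 50 + 50 + 45 + 40 + 35 + 30 + 25 + 20 + 10 + 5 + 5 = 415 GB.
Lower bound: ⌈415/55⌉ = 8 hosts.
A packing using 8 hosts:
  host 1: 50 + 5 = 55
  host 2: 50 + 5 = 55
  host 3: 50 = 50
  host 4: 50 = 50
  host 5: 45 + 10 = 55
  host 6: 40 = 40
  host 7: 35 + 20 = 55
  host 8: 30 + 25 = 55
This matches the lower bound, so 8 is optimal.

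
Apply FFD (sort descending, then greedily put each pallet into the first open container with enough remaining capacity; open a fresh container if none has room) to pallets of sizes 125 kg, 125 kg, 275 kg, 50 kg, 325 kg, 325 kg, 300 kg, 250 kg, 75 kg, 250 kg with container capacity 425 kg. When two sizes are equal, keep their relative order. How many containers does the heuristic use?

6

Sorted descending: 325, 325, 300, 275, 250, 250, 125, 125, 75, 50.
  325 → container 1 (new)  [load 325/425]
  325 → container 2 (new)  [load 325/425]
  300 → container 3 (new)  [load 300/425]
  275 → container 4 (new)  [load 275/425]
  250 → container 5 (new)  [load 250/425]
  250 → container 6 (new)  [load 250/425]
  125 → container 3  [load 425/425]
  125 → container 4  [load 400/425]
  75 → container 1  [load 400/425]
  50 → container 2  [load 375/425]
6 containers opened.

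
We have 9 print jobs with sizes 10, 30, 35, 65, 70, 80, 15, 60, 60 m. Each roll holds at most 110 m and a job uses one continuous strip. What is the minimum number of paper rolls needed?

5

Total = 80 + 70 + 65 + 60 + 60 + 35 + 30 + 15 + 10 = 425 m.
Lower bound: ⌈425/110⌉ = 4 paper rolls.
Also, 5 print jobs each exceed 55 m, and no two of those can share a roll, so at least 5 paper rolls are needed.
A packing using 5 paper rolls:
  roll 1: 80 + 30 = 110
  roll 2: 70 + 35 = 105
  roll 3: 65 + 15 + 10 = 90
  roll 4: 60 = 60
  roll 5: 60 = 60
This matches the lower bound, so 5 is optimal.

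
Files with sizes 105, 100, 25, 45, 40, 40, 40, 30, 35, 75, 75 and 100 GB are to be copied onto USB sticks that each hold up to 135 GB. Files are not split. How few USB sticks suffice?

6

Total = 105 + 100 + 100 + 75 + 75 + 45 + 40 + 40 + 40 + 35 + 30 + 25 = 710 GB.
Lower bound: ⌈710/135⌉ = 6 USB sticks.
A packing using 6 USB sticks:
  USB stick 1: 105 + 30 = 135
  USB stick 2: 100 + 35 = 135
  USB stick 3: 100 + 25 = 125
  USB stick 4: 75 + 45 = 120
  USB stick 5: 75 + 40 = 115
  USB stick 6: 40 + 40 = 80
This matches the lower bound, so 6 is optimal.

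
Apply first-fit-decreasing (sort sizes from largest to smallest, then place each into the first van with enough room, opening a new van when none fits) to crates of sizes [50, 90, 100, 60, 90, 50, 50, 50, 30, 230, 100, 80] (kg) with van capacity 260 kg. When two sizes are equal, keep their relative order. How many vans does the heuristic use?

4

Sorted descending: 230, 100, 100, 90, 90, 80, 60, 50, 50, 50, 50, 30.
  230 → van 1 (new)  [load 230/260]
  100 → van 2 (new)  [load 100/260]
  100 → van 2  [load 200/260]
  90 → van 3 (new)  [load 90/260]
  90 → van 3  [load 180/260]
  80 → van 3  [load 260/260]
  60 → van 2  [load 260/260]
  50 → van 4 (new)  [load 50/260]
  50 → van 4  [load 100/260]
  50 → van 4  [load 150/260]
  50 → van 4  [load 200/260]
  30 → van 1  [load 260/260]
4 vans opened.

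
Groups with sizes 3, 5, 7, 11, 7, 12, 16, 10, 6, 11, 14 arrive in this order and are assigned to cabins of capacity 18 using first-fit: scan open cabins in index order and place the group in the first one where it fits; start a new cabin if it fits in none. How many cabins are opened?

  3 → cabin 1 (new)  [load 3/18]
  5 → cabin 1  [load 8/18]
  7 → cabin 1  [load 15/18]
  11 → cabin 2 (new)  [load 11/18]
  7 → cabin 2  [load 18/18]
  12 → cabin 3 (new)  [load 12/18]
  16 → cabin 4 (new)  [load 16/18]
  10 → cabin 5 (new)  [load 10/18]
  6 → cabin 3  [load 18/18]
  11 → cabin 6 (new)  [load 11/18]
  14 → cabin 7 (new)  [load 14/18]
7 cabins opened.

7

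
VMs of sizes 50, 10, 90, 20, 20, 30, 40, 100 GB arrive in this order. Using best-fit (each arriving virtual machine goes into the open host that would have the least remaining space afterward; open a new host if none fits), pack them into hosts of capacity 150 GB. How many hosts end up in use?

  50 → host 1 (new)  [load 50/150]
  10 → host 1  [load 60/150]
  90 → host 1  [load 150/150]
  20 → host 2 (new)  [load 20/150]
  20 → host 2  [load 40/150]
  30 → host 2  [load 70/150]
  40 → host 2  [load 110/150]
  100 → host 3 (new)  [load 100/150]
3 hosts opened.

3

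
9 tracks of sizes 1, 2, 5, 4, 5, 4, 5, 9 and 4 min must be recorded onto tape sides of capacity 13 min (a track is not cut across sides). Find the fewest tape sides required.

Total = 9 + 5 + 5 + 5 + 4 + 4 + 4 + 2 + 1 = 39 min.
Lower bound: ⌈39/13⌉ = 3 tape sides.
A packing using 3 tape sides:
  side 1: 9 + 4 = 13
  side 2: 5 + 5 + 2 + 1 = 13
  side 3: 5 + 4 + 4 = 13
This matches the lower bound, so 3 is optimal.

3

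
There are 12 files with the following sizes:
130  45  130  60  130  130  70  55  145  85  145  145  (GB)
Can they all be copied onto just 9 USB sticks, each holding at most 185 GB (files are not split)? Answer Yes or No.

Yes

A valid assignment using 9 USB sticks:
  USB stick 1: 145 = 145
  USB stick 2: 145 = 145
  USB stick 3: 145 = 145
  USB stick 4: 130 + 55 = 185
  USB stick 5: 130 + 45 = 175
  USB stick 6: 130 = 130
  USB stick 7: 130 = 130
  USB stick 8: 85 + 70 = 155
  USB stick 9: 60 = 60
Every load is within 185 GB, so 9 USB sticks suffice.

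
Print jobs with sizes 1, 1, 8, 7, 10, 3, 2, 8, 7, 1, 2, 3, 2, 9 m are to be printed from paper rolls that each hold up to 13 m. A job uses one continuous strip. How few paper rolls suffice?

Total = 10 + 9 + 8 + 8 + 7 + 7 + 3 + 3 + 2 + 2 + 2 + 1 + 1 + 1 = 64 m.
Lower bound: ⌈64/13⌉ = 5 paper rolls.
Also, 6 print jobs each exceed 13/2 m, and no two of those can share a roll, so at least 6 paper rolls are needed.
A packing using 6 paper rolls:
  roll 1: 10 + 3 = 13
  roll 2: 9 + 3 + 1 = 13
  roll 3: 8 + 2 + 2 + 1 = 13
  roll 4: 8 + 2 + 1 = 11
  roll 5: 7 = 7
  roll 6: 7 = 7
This matches the lower bound, so 6 is optimal.

6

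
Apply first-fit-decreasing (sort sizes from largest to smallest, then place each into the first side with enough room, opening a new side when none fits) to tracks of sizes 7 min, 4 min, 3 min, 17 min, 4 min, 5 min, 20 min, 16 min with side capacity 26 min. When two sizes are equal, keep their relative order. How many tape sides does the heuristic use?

4

Sorted descending: 20, 17, 16, 7, 5, 4, 4, 3.
  20 → side 1 (new)  [load 20/26]
  17 → side 2 (new)  [load 17/26]
  16 → side 3 (new)  [load 16/26]
  7 → side 2  [load 24/26]
  5 → side 1  [load 25/26]
  4 → side 3  [load 20/26]
  4 → side 3  [load 24/26]
  3 → side 4 (new)  [load 3/26]
4 tape sides opened.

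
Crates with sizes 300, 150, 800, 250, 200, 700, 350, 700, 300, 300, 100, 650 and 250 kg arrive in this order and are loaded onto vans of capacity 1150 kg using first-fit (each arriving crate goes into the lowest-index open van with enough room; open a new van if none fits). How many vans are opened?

  300 → van 1 (new)  [load 300/1150]
  150 → van 1  [load 450/1150]
  800 → van 2 (new)  [load 800/1150]
  250 → van 1  [load 700/1150]
  200 → van 1  [load 900/1150]
  700 → van 3 (new)  [load 700/1150]
  350 → van 2  [load 1150/1150]
  700 → van 4 (new)  [load 700/1150]
  300 → van 3  [load 1000/1150]
  300 → van 4  [load 1000/1150]
  100 → van 1  [load 1000/1150]
  650 → van 5 (new)  [load 650/1150]
  250 → van 5  [load 900/1150]
5 vans opened.

5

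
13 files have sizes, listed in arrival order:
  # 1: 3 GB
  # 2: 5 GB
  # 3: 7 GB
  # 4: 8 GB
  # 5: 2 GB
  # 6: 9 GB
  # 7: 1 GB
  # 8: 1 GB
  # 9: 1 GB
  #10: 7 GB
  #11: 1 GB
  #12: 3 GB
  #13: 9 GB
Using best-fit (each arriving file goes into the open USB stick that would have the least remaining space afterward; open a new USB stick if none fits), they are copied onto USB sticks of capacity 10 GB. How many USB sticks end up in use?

6

  3 → USB stick 1 (new)  [load 3/10]
  5 → USB stick 1  [load 8/10]
  7 → USB stick 2 (new)  [load 7/10]
  8 → USB stick 3 (new)  [load 8/10]
  2 → USB stick 1  [load 10/10]
  9 → USB stick 4 (new)  [load 9/10]
  1 → USB stick 4  [load 10/10]
  1 → USB stick 3  [load 9/10]
  1 → USB stick 3  [load 10/10]
  7 → USB stick 5 (new)  [load 7/10]
  1 → USB stick 2  [load 8/10]
  3 → USB stick 5  [load 10/10]
  9 → USB stick 6 (new)  [load 9/10]
6 USB sticks opened.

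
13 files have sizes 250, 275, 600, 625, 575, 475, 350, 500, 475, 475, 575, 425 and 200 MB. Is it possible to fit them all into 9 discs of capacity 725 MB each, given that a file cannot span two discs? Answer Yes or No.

Total = 5800 MB; ⌈5800/725⌉ = 8.
9 files each exceed half the capacity and cannot share a disc, forcing at least 9 discs.
The bound of 9 does not rule out 9, but exhaustive search shows no assignment into 9 discs of capacity 725 MB exists — the minimum is 10.

No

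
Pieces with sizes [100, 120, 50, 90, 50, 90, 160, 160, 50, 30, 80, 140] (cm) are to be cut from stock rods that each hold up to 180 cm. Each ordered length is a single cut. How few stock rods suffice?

7

Total = 160 + 160 + 140 + 120 + 100 + 90 + 90 + 80 + 50 + 50 + 50 + 30 = 1120 cm.
Lower bound: ⌈1120/180⌉ = 7 stock rods.
A packing using 7 stock rods:
  stock rod 1: 160 = 160
  stock rod 2: 160 = 160
  stock rod 3: 140 + 30 = 170
  stock rod 4: 120 + 50 = 170
  stock rod 5: 100 + 80 = 180
  stock rod 6: 90 + 90 = 180
  stock rod 7: 50 + 50 = 100
This matches the lower bound, so 7 is optimal.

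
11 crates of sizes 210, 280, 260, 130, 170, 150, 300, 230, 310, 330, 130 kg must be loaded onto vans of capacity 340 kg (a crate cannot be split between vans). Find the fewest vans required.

9

Total = 330 + 310 + 300 + 280 + 260 + 230 + 210 + 170 + 150 + 130 + 130 = 2500 kg.
Lower bound: ⌈2500/340⌉ = 8 vans.
A packing using 9 vans:
  van 1: 330 = 330
  van 2: 310 = 310
  van 3: 300 = 300
  van 4: 280 = 280
  van 5: 260 = 260
  van 6: 230 = 230
  van 7: 210 + 130 = 340
  van 8: 170 + 150 = 320
  van 9: 130 = 130
No arrangement into 8 vans stays within capacity, so 9 is optimal.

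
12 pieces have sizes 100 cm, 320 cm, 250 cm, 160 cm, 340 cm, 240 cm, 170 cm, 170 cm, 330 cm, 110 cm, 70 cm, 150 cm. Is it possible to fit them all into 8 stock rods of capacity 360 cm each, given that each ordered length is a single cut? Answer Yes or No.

A valid assignment using 8 stock rods:
  stock rod 1: 340 = 340
  stock rod 2: 330 = 330
  stock rod 3: 320 = 320
  stock rod 4: 250 + 110 = 360
  stock rod 5: 240 + 100 = 340
  stock rod 6: 170 + 170 = 340
  stock rod 7: 160 + 150 = 310
  stock rod 8: 70 = 70
Every load is within 360 cm, so 8 stock rods suffice.

Yes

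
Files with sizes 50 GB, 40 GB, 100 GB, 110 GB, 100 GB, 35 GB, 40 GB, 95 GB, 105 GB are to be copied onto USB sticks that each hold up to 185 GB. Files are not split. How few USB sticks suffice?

5

Total = 110 + 105 + 100 + 100 + 95 + 50 + 40 + 40 + 35 = 675 GB.
Lower bound: ⌈675/185⌉ = 4 USB sticks.
Also, 5 files each exceed 185/2 GB, and no two of those can share a USB stick, so at least 5 USB sticks are needed.
A packing using 5 USB sticks:
  USB stick 1: 110 + 50 = 160
  USB stick 2: 105 + 40 + 40 = 185
  USB stick 3: 100 + 35 = 135
  USB stick 4: 100 = 100
  USB stick 5: 95 = 95
This matches the lower bound, so 5 is optimal.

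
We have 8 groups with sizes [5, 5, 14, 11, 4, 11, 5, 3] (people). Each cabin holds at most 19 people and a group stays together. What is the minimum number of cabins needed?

Total = 14 + 11 + 11 + 5 + 5 + 5 + 4 + 3 = 58 people.
Lower bound: ⌈58/19⌉ = 4 cabins.
A packing using 4 cabins:
  cabin 1: 14 + 5 = 19
  cabin 2: 11 + 5 + 3 = 19
  cabin 3: 11 + 5 = 16
  cabin 4: 4 = 4
This matches the lower bound, so 4 is optimal.

4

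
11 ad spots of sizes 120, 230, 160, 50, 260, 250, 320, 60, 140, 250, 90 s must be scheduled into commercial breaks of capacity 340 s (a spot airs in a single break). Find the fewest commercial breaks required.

Total = 320 + 260 + 250 + 250 + 230 + 160 + 140 + 120 + 90 + 60 + 50 = 1930 s.
Lower bound: ⌈1930/340⌉ = 6 commercial breaks.
A packing using 7 commercial breaks:
  break 1: 320 = 320
  break 2: 260 + 60 = 320
  break 3: 250 + 90 = 340
  break 4: 250 + 50 = 300
  break 5: 230 = 230
  break 6: 160 + 140 = 300
  break 7: 120 = 120
No arrangement into 6 commercial breaks stays within capacity, so 7 is optimal.

7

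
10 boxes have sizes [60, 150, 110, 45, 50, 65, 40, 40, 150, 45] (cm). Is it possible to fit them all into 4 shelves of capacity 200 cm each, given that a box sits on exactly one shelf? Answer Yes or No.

Yes

A valid assignment using 4 shelves:
  shelf 1: 150 + 50 = 200
  shelf 2: 150 + 45 = 195
  shelf 3: 110 + 65 = 175
  shelf 4: 60 + 45 + 40 + 40 = 185
Every load is within 200 cm, so 4 shelves suffice.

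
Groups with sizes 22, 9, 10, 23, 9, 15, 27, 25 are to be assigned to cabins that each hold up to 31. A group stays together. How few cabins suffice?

Total = 27 + 25 + 23 + 22 + 15 + 10 + 9 + 9 = 140.
Lower bound: ⌈140/31⌉ = 5 cabins.
A packing using 6 cabins:
  cabin 1: 27 = 27
  cabin 2: 25 = 25
  cabin 3: 23 = 23
  cabin 4: 22 + 9 = 31
  cabin 5: 15 + 10 = 25
  cabin 6: 9 = 9
No arrangement into 5 cabins stays within capacity, so 6 is optimal.

6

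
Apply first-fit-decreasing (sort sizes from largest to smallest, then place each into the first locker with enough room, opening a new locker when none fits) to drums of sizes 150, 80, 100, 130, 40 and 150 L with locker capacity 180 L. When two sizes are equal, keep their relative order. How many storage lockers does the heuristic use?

4

Sorted descending: 150, 150, 130, 100, 80, 40.
  150 → locker 1 (new)  [load 150/180]
  150 → locker 2 (new)  [load 150/180]
  130 → locker 3 (new)  [load 130/180]
  100 → locker 4 (new)  [load 100/180]
  80 → locker 4  [load 180/180]
  40 → locker 3  [load 170/180]
4 storage lockers opened.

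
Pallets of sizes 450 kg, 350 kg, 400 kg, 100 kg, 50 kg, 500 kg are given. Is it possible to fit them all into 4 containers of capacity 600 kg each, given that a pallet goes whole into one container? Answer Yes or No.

A valid assignment using 4 containers:
  container 1: 500 + 100 = 600
  container 2: 450 + 50 = 500
  container 3: 400 = 400
  container 4: 350 = 350
Every load is within 600 kg, so 4 containers suffice.

Yes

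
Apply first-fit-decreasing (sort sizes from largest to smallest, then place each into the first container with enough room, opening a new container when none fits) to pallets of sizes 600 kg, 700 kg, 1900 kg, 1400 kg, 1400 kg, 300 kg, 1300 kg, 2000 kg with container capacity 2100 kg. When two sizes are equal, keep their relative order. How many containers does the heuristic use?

5

Sorted descending: 2000, 1900, 1400, 1400, 1300, 700, 600, 300.
  2000 → container 1 (new)  [load 2000/2100]
  1900 → container 2 (new)  [load 1900/2100]
  1400 → container 3 (new)  [load 1400/2100]
  1400 → container 4 (new)  [load 1400/2100]
  1300 → container 5 (new)  [load 1300/2100]
  700 → container 3  [load 2100/2100]
  600 → container 4  [load 2000/2100]
  300 → container 5  [load 1600/2100]
5 containers opened.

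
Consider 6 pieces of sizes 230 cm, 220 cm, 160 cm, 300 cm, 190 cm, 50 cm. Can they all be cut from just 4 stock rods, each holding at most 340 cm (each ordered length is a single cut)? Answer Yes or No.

Total = 1150 cm; ⌈1150/340⌉ = 4.
The bound of 4 does not rule out 4, but exhaustive search shows no assignment into 4 stock rods of capacity 340 cm exists — the minimum is 5.

No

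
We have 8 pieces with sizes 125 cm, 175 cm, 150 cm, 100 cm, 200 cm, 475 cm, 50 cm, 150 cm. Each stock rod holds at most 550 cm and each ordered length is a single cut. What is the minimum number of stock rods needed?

Total = 475 + 200 + 175 + 150 + 150 + 125 + 100 + 50 = 1425 cm.
Lower bound: ⌈1425/550⌉ = 3 stock rods.
A packing using 3 stock rods:
  stock rod 1: 475 + 50 = 525
  stock rod 2: 200 + 175 + 150 = 525
  stock rod 3: 150 + 125 + 100 = 375
This matches the lower bound, so 3 is optimal.

3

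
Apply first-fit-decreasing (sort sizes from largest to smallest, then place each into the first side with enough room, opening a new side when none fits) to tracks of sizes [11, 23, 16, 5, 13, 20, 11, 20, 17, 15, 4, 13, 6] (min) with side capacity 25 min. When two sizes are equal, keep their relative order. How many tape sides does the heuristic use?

8

Sorted descending: 23, 20, 20, 17, 16, 15, 13, 13, 11, 11, 6, 5, 4.
  23 → side 1 (new)  [load 23/25]
  20 → side 2 (new)  [load 20/25]
  20 → side 3 (new)  [load 20/25]
  17 → side 4 (new)  [load 17/25]
  16 → side 5 (new)  [load 16/25]
  15 → side 6 (new)  [load 15/25]
  13 → side 7 (new)  [load 13/25]
  13 → side 8 (new)  [load 13/25]
  11 → side 7  [load 24/25]
  11 → side 8  [load 24/25]
  6 → side 4  [load 23/25]
  5 → side 2  [load 25/25]
  4 → side 3  [load 24/25]
8 tape sides opened.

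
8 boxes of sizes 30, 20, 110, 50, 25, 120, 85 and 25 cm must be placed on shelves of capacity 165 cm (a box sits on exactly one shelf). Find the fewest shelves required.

3

Total = 120 + 110 + 85 + 50 + 30 + 25 + 25 + 20 = 465 cm.
Lower bound: ⌈465/165⌉ = 3 shelves.
A packing using 3 shelves:
  shelf 1: 120 + 30 = 150
  shelf 2: 110 + 50 = 160
  shelf 3: 85 + 25 + 25 + 20 = 155
This matches the lower bound, so 3 is optimal.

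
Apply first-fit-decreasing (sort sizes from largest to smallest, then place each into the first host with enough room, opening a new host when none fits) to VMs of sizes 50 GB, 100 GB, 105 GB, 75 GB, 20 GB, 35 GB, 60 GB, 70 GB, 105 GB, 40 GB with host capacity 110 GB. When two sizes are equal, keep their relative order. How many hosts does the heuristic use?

Sorted descending: 105, 105, 100, 75, 70, 60, 50, 40, 35, 20.
  105 → host 1 (new)  [load 105/110]
  105 → host 2 (new)  [load 105/110]
  100 → host 3 (new)  [load 100/110]
  75 → host 4 (new)  [load 75/110]
  70 → host 5 (new)  [load 70/110]
  60 → host 6 (new)  [load 60/110]
  50 → host 6  [load 110/110]
  40 → host 5  [load 110/110]
  35 → host 4  [load 110/110]
  20 → host 7 (new)  [load 20/110]
7 hosts opened.

7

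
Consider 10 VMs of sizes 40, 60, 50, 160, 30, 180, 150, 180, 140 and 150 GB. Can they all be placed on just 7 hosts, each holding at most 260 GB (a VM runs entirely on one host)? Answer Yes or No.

Yes

A valid assignment using 6 hosts:
  host 1: 180 + 60 = 240
  host 2: 180 + 50 + 30 = 260
  host 3: 160 + 40 = 200
  host 4: 150 = 150
  host 5: 150 = 150
  host 6: 140 = 140
That uses only 6 ≤ 7, so 7 hosts are enough.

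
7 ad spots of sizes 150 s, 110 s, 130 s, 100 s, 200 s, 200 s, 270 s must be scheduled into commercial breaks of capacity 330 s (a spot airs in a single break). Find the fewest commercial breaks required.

4

Total = 270 + 200 + 200 + 150 + 130 + 110 + 100 = 1160 s.
Lower bound: ⌈1160/330⌉ = 4 commercial breaks.
A packing using 4 commercial breaks:
  break 1: 270 = 270
  break 2: 200 + 130 = 330
  break 3: 200 + 110 = 310
  break 4: 150 + 100 = 250
This matches the lower bound, so 4 is optimal.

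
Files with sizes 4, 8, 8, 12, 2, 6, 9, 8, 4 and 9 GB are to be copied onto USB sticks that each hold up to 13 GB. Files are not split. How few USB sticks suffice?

7

Total = 12 + 9 + 9 + 8 + 8 + 8 + 6 + 4 + 4 + 2 = 70 GB.
Lower bound: ⌈70/13⌉ = 6 USB sticks.
A packing using 7 USB sticks:
  USB stick 1: 12 = 12
  USB stick 2: 9 + 4 = 13
  USB stick 3: 9 + 4 = 13
  USB stick 4: 8 + 2 = 10
  USB stick 5: 8 = 8
  USB stick 6: 8 = 8
  USB stick 7: 6 = 6
No arrangement into 6 USB sticks stays within capacity, so 7 is optimal.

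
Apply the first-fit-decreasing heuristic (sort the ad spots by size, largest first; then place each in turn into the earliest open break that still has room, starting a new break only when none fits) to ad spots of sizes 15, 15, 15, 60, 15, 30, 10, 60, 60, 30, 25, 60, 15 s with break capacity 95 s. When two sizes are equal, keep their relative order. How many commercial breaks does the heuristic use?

5

Sorted descending: 60, 60, 60, 60, 30, 30, 25, 15, 15, 15, 15, 15, 10.
  60 → break 1 (new)  [load 60/95]
  60 → break 2 (new)  [load 60/95]
  60 → break 3 (new)  [load 60/95]
  60 → break 4 (new)  [load 60/95]
  30 → break 1  [load 90/95]
  30 → break 2  [load 90/95]
  25 → break 3  [load 85/95]
  15 → break 4  [load 75/95]
  15 → break 4  [load 90/95]
  15 → break 5 (new)  [load 15/95]
  15 → break 5  [load 30/95]
  15 → break 5  [load 45/95]
  10 → break 3  [load 95/95]
5 commercial breaks opened.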